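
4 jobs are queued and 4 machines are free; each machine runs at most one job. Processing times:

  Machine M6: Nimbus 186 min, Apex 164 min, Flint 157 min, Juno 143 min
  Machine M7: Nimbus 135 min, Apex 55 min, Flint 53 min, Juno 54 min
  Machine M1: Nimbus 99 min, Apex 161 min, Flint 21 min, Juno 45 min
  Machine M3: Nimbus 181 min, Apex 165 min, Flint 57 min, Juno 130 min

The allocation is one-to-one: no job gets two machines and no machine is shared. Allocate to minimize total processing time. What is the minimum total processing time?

Min total: 343 min

Optimal: Nimbus→Machine M6 (186 min), Apex→Machine M7 (55 min), Flint→Machine M3 (57 min), Juno→Machine M1 (45 min) — total 186+55+57+45 = 343 min.
Row-greedy (each job in turn takes its cheapest remaining machine) gives 354 min, worse by 11.
Next-best assignment: Nimbus→Machine M1, Apex→Machine M7, Flint→Machine M3, Juno→Machine M6 = 354 min.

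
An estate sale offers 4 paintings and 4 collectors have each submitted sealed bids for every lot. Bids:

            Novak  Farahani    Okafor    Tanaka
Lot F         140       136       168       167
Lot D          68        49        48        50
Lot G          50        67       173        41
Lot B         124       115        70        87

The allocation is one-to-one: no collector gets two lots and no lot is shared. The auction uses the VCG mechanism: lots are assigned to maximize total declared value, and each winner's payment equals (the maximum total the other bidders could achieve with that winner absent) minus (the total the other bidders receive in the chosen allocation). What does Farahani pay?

Farahani pays $56.

Efficient allocation: Novak→Lot D ($68), Farahani→Lot B ($115), Okafor→Lot G ($173), Tanaka→Lot F ($167); total welfare W = $523.
Farahani receives Lot B at value $115, so the others get W − 115 = $408.
Without Farahani: best allocation of the remaining 3 bidders over all 4 lots is Novak→Lot B ($124), Okafor→Lot G ($173), Tanaka→Lot F ($167), total $464.
VCG payment = (others' best without Farahani) − (others' welfare with Farahani) = 464 − 408 = $56.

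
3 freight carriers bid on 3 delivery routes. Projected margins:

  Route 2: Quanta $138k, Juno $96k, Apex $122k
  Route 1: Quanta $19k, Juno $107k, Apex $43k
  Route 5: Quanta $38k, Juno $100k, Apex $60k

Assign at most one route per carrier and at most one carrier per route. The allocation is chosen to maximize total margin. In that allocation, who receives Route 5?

Apex receives Route 5.

Optimal: Quanta→Route 2 ($138k), Juno→Route 1 ($107k), Apex→Route 5 ($60k) — total 138+107+60 = $305k.
Swapping Apex↔Juno (Apex→Route 1 $43k, Juno→Route 5 $100k) loses 24.
Every other assignment is strictly worse.
Apex's own top route is Route 2 ($122k), but forcing Apex→Route 2 and reassigning the rest optimally gives only $267k — worse by 38.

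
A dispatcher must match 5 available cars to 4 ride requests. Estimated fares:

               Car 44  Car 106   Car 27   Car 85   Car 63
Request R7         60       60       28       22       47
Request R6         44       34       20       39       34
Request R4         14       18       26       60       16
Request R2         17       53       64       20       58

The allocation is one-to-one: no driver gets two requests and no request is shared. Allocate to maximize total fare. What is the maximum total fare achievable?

Optimal: Car 106→Request R7 ($60), Car 44→Request R6 ($44), Car 85→Request R4 ($60), Car 27→Request R2 ($64) — total 60+44+60+64 = $228.
Column-greedy (each request in turn goes to its best remaining driver) gives $183, worse by 45.
Swapping Car 27↔Car 85 (Car 27→Request R4 $26, Car 85→Request R2 $20) loses 78.

Maximum total: $228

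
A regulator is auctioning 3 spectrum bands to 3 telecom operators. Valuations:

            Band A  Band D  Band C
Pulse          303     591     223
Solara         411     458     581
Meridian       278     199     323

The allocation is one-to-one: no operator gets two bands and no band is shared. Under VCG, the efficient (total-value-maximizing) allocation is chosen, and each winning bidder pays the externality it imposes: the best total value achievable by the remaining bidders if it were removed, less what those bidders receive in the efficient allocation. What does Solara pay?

Solara pays $45M.

Efficient allocation: Pulse→Band D ($591M), Solara→Band C ($581M), Meridian→Band A ($278M); total welfare W = $1450M.
Solara receives Band C at value $581M, so the others get W − 581 = $869M.
Without Solara: best allocation of the remaining 2 bidders over all 3 bands is Pulse→Band D ($591M), Meridian→Band C ($323M), total $914M.
VCG payment = (others' best without Solara) − (others' welfare with Solara) = 914 − 869 = $45M.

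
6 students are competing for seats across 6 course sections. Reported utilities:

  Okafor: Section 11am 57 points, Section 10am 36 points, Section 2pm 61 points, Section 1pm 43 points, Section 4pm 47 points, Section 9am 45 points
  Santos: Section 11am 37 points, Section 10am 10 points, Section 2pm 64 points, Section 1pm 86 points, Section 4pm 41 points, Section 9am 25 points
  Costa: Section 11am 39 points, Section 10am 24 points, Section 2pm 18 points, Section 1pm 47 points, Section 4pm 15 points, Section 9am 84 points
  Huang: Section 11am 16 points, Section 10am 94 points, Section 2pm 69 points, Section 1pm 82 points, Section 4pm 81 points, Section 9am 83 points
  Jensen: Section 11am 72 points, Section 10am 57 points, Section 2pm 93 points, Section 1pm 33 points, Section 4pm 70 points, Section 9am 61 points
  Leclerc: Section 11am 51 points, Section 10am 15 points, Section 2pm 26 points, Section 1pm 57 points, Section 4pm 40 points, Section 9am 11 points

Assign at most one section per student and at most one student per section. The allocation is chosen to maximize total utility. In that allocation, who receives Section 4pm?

Okafor receives Section 4pm.

This is the linear assignment problem.
Optimal: Okafor→Section 4pm (47 points), Santos→Section 1pm (86 points), Costa→Section 9am (84 points), Huang→Section 10am (94 points), Jensen→Section 2pm (93 points), Leclerc→Section 11am (51 points) — total 47+86+84+94+93+51 = 455 points.
Max-entry greedy (repeatedly take the single best remaining cell) gives 454 points, worse by 1.
Next-best assignment: Okafor→Section 11am, Santos→Section 1pm, Costa→Section 9am, Huang→Section 10am, Jensen→Section 2pm, Leclerc→Section 4pm = 454 points.
Okafor's own top section is Section 2pm (61 points), but forcing Okafor→Section 2pm and reassigning the rest optimally gives only 446 points — worse by 9.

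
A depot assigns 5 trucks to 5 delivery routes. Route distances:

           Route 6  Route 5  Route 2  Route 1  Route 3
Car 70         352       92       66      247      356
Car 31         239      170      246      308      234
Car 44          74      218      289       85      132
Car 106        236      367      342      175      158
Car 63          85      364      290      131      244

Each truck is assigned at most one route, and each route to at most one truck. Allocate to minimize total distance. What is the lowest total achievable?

This is the linear assignment problem.
Optimal: Car 70→Route 2 (66 km), Car 31→Route 5 (170 km), Car 44→Route 1 (85 km), Car 106→Route 3 (158 km), Car 63→Route 6 (85 km) — total 66+170+85+158+85 = 564 km.
Row-greedy (each truck in turn takes its cheapest remaining route) gives 599 km, worse by 35.
Next-best assignment: Car 70→Route 2, Car 31→Route 5, Car 44→Route 6, Car 106→Route 3, Car 63→Route 1 = 599 km.
No other one-to-one assignment undercuts 564 km.

Min total: 564 km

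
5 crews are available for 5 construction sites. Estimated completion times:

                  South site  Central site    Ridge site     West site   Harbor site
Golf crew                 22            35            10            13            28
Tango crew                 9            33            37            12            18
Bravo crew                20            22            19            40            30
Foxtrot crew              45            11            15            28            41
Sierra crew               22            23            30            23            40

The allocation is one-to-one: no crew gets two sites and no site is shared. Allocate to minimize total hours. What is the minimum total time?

Min total: 82 hours

This is a one-to-one assignment (minimum-cost bipartite matching).
Optimal: Golf crew→Ridge site (10 hours), Tango crew→Harbor site (18 hours), Bravo crew→South site (20 hours), Foxtrot crew→Central site (11 hours), Sierra crew→West site (23 hours) — total 10+18+20+11+23 = 82 hours.
Column-greedy (each site in turn goes to its cheapest remaining crew) gives 83 hours, worse by 1.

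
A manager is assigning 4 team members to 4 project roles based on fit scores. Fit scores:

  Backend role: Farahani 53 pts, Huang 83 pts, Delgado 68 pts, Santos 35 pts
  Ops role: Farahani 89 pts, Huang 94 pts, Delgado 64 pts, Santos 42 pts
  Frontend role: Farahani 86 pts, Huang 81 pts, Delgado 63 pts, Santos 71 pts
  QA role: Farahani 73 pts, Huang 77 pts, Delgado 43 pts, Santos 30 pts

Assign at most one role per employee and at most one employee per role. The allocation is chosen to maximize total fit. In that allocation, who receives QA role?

Optimal: Farahani→QA role (73 pts), Huang→Ops role (94 pts), Delgado→Backend role (68 pts), Santos→Frontend role (71 pts) — total 73+94+68+71 = 306 pts.
Farahani's own top role is Ops role (89 pts), but forcing Farahani→Ops role and reassigning the rest optimally gives only 305 pts — worse by 1.

Farahani receives QA role.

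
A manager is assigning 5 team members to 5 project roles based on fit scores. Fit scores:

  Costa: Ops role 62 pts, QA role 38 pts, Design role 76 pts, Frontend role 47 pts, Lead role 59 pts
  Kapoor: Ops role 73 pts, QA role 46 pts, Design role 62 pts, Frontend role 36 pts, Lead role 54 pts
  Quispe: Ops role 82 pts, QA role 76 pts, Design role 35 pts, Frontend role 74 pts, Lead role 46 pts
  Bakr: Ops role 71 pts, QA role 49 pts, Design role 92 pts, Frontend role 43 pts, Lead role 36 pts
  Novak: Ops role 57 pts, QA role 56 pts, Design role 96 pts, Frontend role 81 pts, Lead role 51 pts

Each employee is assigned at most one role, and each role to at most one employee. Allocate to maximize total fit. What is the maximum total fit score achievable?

This is the linear assignment problem.
Optimal: Costa→Lead role (59 pts), Kapoor→Ops role (73 pts), Quispe→QA role (76 pts), Bakr→Design role (92 pts), Novak→Frontend role (81 pts) — total 59+73+76+92+81 = 381 pts.
Column-greedy (each role in turn goes to its best remaining employee) gives 331 pts, worse by 50.

Maximum total: 381 pts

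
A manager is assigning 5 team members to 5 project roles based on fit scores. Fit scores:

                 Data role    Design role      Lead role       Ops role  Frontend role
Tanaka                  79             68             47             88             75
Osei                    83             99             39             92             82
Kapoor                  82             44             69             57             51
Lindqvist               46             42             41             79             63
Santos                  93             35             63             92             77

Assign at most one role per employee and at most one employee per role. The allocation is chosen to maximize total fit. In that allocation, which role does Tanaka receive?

Optimal: Tanaka→Frontend role (75 pts), Osei→Design role (99 pts), Kapoor→Lead role (69 pts), Lindqvist→Ops role (79 pts), Santos→Data role (93 pts) — total 75+99+69+79+93 = 415 pts.
Row-greedy (each employee in turn takes its best remaining role) gives 395 pts, worse by 20.
Tanaka's own top role is Ops role (88 pts), but forcing Tanaka→Ops role and reassigning the rest optimally gives only 412 pts — worse by 3.

Tanaka receives Frontend role.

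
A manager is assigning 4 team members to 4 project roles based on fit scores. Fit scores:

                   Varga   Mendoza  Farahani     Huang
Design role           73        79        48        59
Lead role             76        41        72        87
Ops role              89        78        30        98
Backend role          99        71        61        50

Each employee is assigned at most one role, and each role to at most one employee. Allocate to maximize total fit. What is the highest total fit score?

Optimal: Varga→Backend role (99 pts), Mendoza→Design role (79 pts), Farahani→Lead role (72 pts), Huang→Ops role (98 pts) — total 99+79+72+98 = 348 pts.
Column-greedy (each role in turn goes to its best remaining employee) gives 316 pts, worse by 32.

Max total: 348 pts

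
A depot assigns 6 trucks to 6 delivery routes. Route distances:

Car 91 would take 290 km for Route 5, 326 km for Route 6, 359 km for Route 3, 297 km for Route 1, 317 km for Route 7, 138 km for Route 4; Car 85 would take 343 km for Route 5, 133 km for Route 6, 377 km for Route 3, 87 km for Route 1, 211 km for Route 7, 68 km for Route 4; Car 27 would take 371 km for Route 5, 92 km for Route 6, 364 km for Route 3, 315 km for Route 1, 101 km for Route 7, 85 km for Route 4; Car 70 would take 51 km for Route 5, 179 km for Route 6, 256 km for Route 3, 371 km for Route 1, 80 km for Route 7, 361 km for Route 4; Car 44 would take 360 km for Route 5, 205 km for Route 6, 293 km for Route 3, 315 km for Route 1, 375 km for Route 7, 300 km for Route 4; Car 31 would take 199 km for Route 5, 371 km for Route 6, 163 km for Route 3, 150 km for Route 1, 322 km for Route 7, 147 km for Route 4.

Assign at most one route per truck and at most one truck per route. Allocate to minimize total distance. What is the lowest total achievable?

Minimum total: 745 km

Optimal: Car 91→Route 4 (138 km), Car 85→Route 1 (87 km), Car 27→Route 7 (101 km), Car 70→Route 5 (51 km), Car 44→Route 6 (205 km), Car 31→Route 3 (163 km) — total 138+87+101+51+205+163 = 745 km.
Column-greedy (each route in turn goes to its cheapest remaining truck) gives 1010 km, worse by 265.
Next-best assignment: Car 91→Route 4, Car 85→Route 6, Car 27→Route 7, Car 70→Route 5, Car 44→Route 3, Car 31→Route 1 = 866 km.
Every other assignment is strictly worse.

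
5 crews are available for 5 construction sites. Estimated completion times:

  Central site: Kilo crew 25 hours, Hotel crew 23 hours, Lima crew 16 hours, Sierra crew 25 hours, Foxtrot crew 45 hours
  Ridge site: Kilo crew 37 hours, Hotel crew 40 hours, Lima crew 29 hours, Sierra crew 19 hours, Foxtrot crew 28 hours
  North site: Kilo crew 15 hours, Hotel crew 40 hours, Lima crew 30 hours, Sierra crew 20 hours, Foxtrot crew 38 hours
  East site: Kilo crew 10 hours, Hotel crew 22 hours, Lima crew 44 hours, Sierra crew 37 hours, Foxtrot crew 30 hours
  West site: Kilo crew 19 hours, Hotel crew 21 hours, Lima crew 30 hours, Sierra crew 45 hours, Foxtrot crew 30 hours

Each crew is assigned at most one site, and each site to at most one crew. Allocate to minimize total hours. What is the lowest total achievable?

Minimum total: 95 hours

Optimal: Kilo crew→East site (10 hours), Hotel crew→West site (21 hours), Lima crew→Central site (16 hours), Sierra crew→North site (20 hours), Foxtrot crew→Ridge site (28 hours) — total 10+21+16+20+28 = 95 hours.
Next-best assignment: Kilo crew→North site, Hotel crew→West site, Lima crew→Central site, Sierra crew→Ridge site, Foxtrot crew→East site = 101 hours.
Checked against all permutations: 95 hours is optimal.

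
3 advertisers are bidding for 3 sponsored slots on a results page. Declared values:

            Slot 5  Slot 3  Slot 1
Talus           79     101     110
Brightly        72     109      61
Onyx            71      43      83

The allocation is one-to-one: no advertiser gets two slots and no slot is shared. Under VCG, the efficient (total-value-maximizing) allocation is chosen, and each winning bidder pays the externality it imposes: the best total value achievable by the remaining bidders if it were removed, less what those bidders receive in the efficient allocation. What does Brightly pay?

Brightly pays $3.

Efficient allocation: Talus→Slot 1 ($110), Brightly→Slot 3 ($109), Onyx→Slot 5 ($71); total welfare W = $290.
Brightly receives Slot 3 at value $109, so the others get W − 109 = $181.
Without Brightly: best allocation of the remaining 2 bidders over all 3 slots is Talus→Slot 3 ($101), Onyx→Slot 1 ($83), total $184.
VCG payment = (others' best without Brightly) − (others' welfare with Brightly) = 184 − 181 = $3.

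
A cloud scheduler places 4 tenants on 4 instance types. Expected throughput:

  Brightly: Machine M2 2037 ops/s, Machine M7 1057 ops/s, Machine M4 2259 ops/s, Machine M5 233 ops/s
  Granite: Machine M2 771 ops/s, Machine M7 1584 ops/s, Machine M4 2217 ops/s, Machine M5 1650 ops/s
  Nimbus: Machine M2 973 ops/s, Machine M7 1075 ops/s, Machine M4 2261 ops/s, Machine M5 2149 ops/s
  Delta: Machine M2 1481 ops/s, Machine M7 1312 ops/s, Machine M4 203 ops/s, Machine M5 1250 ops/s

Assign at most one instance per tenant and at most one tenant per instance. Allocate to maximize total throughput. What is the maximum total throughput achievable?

Optimal: Brightly→Machine M2 (2037 ops/s), Granite→Machine M4 (2217 ops/s), Nimbus→Machine M5 (2149 ops/s), Delta→Machine M7 (1312 ops/s) — total 2037+2217+2149+1312 = 7715 ops/s.
Max-entry greedy (repeatedly take the single best remaining cell) gives 7260 ops/s, worse by 455.

Maximum total: 7715 ops/s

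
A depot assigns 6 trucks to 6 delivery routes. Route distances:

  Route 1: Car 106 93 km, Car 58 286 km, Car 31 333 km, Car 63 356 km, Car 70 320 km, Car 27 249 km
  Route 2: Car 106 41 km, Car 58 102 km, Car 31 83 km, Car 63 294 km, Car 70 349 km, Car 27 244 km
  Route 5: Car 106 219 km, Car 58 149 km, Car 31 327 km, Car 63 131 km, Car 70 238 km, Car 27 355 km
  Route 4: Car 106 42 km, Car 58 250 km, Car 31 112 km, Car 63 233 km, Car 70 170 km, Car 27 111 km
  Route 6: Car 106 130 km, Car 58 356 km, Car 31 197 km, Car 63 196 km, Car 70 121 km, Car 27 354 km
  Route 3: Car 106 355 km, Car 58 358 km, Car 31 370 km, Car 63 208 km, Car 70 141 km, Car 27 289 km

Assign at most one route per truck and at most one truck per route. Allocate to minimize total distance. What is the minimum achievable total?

Min total: 765 km

Optimal: Car 106→Route 1 (93 km), Car 58→Route 5 (149 km), Car 31→Route 2 (83 km), Car 63→Route 3 (208 km), Car 70→Route 6 (121 km), Car 27→Route 4 (111 km) — total 93+149+83+208+121+111 = 765 km.
Column-greedy (each route in turn goes to its cheapest remaining truck) gives 897 km, worse by 132.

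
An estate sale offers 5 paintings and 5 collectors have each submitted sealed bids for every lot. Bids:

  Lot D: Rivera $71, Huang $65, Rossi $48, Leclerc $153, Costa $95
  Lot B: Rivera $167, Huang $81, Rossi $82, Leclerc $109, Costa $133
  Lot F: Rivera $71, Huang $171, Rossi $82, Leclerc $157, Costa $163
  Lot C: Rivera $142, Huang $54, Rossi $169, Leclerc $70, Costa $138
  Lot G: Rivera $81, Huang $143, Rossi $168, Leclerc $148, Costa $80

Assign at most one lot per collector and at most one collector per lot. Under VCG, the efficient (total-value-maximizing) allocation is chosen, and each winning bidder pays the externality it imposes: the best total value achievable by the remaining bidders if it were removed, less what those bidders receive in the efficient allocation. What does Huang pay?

Efficient allocation: Rivera→Lot B ($167), Huang→Lot F ($171), Rossi→Lot G ($168), Leclerc→Lot D ($153), Costa→Lot C ($138); total welfare W = $797.
Huang receives Lot F at value $171, so the others get W − 171 = $626.
Without Huang: best allocation of the remaining 4 bidders over all 5 lots is Rivera→Lot B ($167), Rossi→Lot C ($169), Leclerc→Lot D ($153), Costa→Lot F ($163), total $652.
VCG payment = (others' best without Huang) − (others' welfare with Huang) = 652 − 626 = $26.

Huang pays $26.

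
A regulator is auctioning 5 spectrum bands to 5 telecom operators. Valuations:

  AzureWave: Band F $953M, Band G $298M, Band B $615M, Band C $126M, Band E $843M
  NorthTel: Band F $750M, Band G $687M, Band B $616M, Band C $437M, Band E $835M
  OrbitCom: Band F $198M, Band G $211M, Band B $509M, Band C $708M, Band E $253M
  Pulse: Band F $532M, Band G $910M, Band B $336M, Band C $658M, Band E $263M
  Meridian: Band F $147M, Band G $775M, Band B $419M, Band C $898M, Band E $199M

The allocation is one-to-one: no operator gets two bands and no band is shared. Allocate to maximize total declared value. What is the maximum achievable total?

Optimal: AzureWave→Band F ($953M), NorthTel→Band E ($835M), OrbitCom→Band B ($509M), Pulse→Band G ($910M), Meridian→Band C ($898M) — total 953+835+509+910+898 = $4105M.
Row-greedy (each operator in turn takes its best remaining band) gives $3825M, worse by 280.
Swapping Pulse↔OrbitCom (Pulse→Band B $336M, OrbitCom→Band G $211M) loses 872.
No other one-to-one assignment exceeds $4105M.

Max total: $4105M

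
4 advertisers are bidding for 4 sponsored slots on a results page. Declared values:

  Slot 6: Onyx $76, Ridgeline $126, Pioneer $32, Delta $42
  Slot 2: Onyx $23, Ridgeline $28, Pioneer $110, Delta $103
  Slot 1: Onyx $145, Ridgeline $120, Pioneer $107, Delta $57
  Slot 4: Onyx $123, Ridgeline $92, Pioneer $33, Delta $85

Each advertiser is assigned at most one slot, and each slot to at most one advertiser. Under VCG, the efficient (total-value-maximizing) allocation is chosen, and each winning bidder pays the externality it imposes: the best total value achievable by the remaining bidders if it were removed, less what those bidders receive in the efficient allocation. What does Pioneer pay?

Efficient allocation: Onyx→Slot 1 ($145), Ridgeline→Slot 6 ($126), Pioneer→Slot 2 ($110), Delta→Slot 4 ($85); total welfare W = $466.
Pioneer receives Slot 2 at value $110, so the others get W − 110 = $356.
Without Pioneer: best allocation of the remaining 3 bidders over all 4 slots is Onyx→Slot 1 ($145), Ridgeline→Slot 6 ($126), Delta→Slot 2 ($103), total $374.
VCG payment = (others' best without Pioneer) − (others' welfare with Pioneer) = 374 − 356 = $18.

Pioneer pays $18.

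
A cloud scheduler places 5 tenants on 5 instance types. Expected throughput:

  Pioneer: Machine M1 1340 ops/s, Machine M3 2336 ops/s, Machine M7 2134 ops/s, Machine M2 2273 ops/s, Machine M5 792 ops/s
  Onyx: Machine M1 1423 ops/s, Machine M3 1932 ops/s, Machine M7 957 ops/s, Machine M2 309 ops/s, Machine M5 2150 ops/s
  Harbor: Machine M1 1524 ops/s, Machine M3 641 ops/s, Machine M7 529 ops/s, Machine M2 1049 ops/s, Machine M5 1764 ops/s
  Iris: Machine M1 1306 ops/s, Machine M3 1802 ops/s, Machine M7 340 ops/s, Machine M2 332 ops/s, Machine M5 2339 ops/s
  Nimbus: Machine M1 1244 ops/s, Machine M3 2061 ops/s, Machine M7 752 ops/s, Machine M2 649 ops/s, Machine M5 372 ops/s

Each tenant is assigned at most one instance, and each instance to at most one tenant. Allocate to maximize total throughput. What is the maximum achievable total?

Max total: 9154 ops/s

Optimal: Pioneer→Machine M2 (2273 ops/s), Onyx→Machine M7 (957 ops/s), Harbor→Machine M1 (1524 ops/s), Iris→Machine M5 (2339 ops/s), Nimbus→Machine M3 (2061 ops/s) — total 2273+957+1524+2339+2061 = 9154 ops/s.
Max-entry greedy (repeatedly take the single best remaining cell) gives 7805 ops/s, worse by 1349.
Every other assignment is strictly worse.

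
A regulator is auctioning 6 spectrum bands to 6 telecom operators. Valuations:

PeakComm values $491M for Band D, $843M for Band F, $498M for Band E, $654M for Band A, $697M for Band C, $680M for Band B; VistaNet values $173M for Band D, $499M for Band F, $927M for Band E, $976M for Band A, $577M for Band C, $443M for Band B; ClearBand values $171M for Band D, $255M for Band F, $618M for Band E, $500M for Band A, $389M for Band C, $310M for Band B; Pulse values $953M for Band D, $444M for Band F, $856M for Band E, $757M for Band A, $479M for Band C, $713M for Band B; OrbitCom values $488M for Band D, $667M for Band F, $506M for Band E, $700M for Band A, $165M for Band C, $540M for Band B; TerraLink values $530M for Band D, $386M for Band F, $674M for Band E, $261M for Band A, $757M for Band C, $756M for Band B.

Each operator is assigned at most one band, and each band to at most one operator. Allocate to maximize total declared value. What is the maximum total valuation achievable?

Optimal: PeakComm→Band F ($843M), VistaNet→Band A ($976M), ClearBand→Band E ($618M), Pulse→Band D ($953M), OrbitCom→Band B ($540M), TerraLink→Band C ($757M) — total 843+976+618+953+540+757 = $4687M.
Column-greedy (each band in turn goes to its best remaining operator) gives $4490M, worse by 197.
Checked against all permutations: $4687M is optimal.

Max total: $4687M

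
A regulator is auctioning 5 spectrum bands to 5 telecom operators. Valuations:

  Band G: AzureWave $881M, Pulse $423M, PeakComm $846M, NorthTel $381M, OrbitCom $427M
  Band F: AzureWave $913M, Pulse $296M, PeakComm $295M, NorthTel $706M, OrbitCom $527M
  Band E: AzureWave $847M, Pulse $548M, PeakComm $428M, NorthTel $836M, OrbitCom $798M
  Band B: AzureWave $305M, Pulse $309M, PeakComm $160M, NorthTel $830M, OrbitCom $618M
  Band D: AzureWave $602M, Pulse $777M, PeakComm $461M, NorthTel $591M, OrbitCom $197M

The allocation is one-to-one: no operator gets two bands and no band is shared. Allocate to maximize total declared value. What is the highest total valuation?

Optimal: AzureWave→Band F ($913M), Pulse→Band D ($777M), PeakComm→Band G ($846M), NorthTel→Band B ($830M), OrbitCom→Band E ($798M) — total 913+777+846+830+798 = $4164M.
Row-greedy (each operator in turn takes its best remaining band) gives $3990M, worse by 174.
Next-best assignment: AzureWave→Band F, Pulse→Band D, PeakComm→Band G, NorthTel→Band E, OrbitCom→Band B = $3990M.

Maximum total: $4164M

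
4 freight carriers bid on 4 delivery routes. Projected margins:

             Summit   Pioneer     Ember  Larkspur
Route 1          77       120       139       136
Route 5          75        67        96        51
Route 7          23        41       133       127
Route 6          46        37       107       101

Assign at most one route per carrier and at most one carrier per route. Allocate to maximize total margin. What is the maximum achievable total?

Optimal: Summit→Route 5 ($75k), Pioneer→Route 1 ($120k), Ember→Route 7 ($133k), Larkspur→Route 6 ($101k) — total 75+120+133+101 = $429k.
Column-greedy (each route in turn goes to its best remaining carrier) gives $378k, worse by 51.
Swapping Pioneer↔Summit (Pioneer→Route 5 $67k, Summit→Route 1 $77k) loses 51.

Maximum total: $429k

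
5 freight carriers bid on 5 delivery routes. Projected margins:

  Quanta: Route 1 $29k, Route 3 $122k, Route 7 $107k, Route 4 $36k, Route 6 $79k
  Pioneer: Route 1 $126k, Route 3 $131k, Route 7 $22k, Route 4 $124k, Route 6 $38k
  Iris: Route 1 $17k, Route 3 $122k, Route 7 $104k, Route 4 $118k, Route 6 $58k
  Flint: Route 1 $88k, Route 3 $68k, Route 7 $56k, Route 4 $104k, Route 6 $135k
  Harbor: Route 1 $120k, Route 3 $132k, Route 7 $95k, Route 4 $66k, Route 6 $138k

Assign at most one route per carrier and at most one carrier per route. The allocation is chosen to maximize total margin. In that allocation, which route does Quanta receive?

Optimal: Quanta→Route 7 ($107k), Pioneer→Route 1 ($126k), Iris→Route 4 ($118k), Flint→Route 6 ($135k), Harbor→Route 3 ($132k) — total 107+126+118+135+132 = $618k.
Max-entry greedy (repeatedly take the single best remaining cell) gives $582k, worse by 36.
Quanta's own top route is Route 3 ($122k), but forcing Quanta→Route 3 and reassigning the rest optimally gives only $605k — worse by 13.

Quanta receives Route 7.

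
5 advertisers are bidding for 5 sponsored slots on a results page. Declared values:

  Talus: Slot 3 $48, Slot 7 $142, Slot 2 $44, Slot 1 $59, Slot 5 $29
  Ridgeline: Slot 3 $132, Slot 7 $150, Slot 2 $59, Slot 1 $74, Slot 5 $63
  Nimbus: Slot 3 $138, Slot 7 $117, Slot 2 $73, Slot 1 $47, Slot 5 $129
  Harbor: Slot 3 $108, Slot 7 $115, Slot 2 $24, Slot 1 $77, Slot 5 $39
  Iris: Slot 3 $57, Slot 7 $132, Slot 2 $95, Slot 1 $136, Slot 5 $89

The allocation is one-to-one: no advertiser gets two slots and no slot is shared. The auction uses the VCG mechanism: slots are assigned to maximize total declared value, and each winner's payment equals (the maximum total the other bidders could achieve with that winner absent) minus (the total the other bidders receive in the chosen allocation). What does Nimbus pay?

Efficient allocation: Talus→Slot 7 ($142), Ridgeline→Slot 3 ($132), Nimbus→Slot 5 ($129), Harbor→Slot 1 ($77), Iris→Slot 2 ($95); total welfare W = $575.
Nimbus receives Slot 5 at value $129, so the others get W − 129 = $446.
Without Nimbus: best allocation of the remaining 4 bidders over all 5 slots is Talus→Slot 7 ($142), Ridgeline→Slot 3 ($132), Harbor→Slot 5 ($39), Iris→Slot 1 ($136), total $449.
VCG payment = (others' best without Nimbus) − (others' welfare with Nimbus) = 449 − 446 = $3.

Nimbus pays $3.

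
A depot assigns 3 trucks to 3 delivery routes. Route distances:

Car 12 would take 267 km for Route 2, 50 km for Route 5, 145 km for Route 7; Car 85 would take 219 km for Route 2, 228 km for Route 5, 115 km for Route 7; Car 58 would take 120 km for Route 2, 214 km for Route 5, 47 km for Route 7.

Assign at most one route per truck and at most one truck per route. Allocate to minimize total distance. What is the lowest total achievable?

Min total: 285 km

Optimal: Car 12→Route 5 (50 km), Car 85→Route 7 (115 km), Car 58→Route 2 (120 km) — total 50+115+120 = 285 km.
Min-entry greedy (repeatedly take the single cheapest remaining cell) gives 316 km, worse by 31.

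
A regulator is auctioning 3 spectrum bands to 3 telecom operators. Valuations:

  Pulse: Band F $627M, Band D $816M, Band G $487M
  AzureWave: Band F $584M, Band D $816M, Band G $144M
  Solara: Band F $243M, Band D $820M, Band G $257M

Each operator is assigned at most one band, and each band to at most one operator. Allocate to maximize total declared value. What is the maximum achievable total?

Maximum total: $1891M

Optimal: Pulse→Band G ($487M), AzureWave→Band F ($584M), Solara→Band D ($820M) — total 487+584+820 = $1891M.
Row-greedy (each operator in turn takes its best remaining band) gives $1657M, worse by 234.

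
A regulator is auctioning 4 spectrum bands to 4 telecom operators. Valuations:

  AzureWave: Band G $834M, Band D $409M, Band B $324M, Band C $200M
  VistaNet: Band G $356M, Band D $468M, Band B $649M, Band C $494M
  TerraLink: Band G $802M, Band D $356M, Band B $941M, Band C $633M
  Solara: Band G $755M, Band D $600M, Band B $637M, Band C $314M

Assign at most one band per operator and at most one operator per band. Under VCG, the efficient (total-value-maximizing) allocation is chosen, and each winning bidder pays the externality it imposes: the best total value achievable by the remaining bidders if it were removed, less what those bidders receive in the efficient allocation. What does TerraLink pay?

TerraLink pays $155M.

Efficient allocation: AzureWave→Band G ($834M), VistaNet→Band C ($494M), TerraLink→Band B ($941M), Solara→Band D ($600M); total welfare W = $2869M.
TerraLink receives Band B at value $941M, so the others get W − 941 = $1928M.
Without TerraLink: best allocation of the remaining 3 bidders over all 4 bands is AzureWave→Band G ($834M), VistaNet→Band B ($649M), Solara→Band D ($600M), total $2083M.
VCG payment = (others' best without TerraLink) − (others' welfare with TerraLink) = 2083 − 1928 = $155M.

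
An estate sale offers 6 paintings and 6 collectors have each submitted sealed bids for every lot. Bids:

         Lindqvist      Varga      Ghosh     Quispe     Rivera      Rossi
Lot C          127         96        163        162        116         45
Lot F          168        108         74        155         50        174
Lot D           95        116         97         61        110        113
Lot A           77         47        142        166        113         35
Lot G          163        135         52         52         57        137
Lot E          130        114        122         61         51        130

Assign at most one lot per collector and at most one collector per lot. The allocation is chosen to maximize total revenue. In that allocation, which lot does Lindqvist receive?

Treat this as an assignment problem: match each collector to one lot.
Optimal: Lindqvist→Lot G ($163), Varga→Lot E ($114), Ghosh→Lot C ($163), Quispe→Lot A ($166), Rivera→Lot D ($110), Rossi→Lot F ($174) — total 163+114+163+166+110+174 = $890.
Row-greedy (each collector in turn takes its best remaining lot) gives $872, worse by 18.
Lindqvist's own top lot is Lot F ($168), but forcing Lindqvist→Lot F and reassigning the rest optimally gives only $872 — worse by 18.

Lindqvist receives Lot G.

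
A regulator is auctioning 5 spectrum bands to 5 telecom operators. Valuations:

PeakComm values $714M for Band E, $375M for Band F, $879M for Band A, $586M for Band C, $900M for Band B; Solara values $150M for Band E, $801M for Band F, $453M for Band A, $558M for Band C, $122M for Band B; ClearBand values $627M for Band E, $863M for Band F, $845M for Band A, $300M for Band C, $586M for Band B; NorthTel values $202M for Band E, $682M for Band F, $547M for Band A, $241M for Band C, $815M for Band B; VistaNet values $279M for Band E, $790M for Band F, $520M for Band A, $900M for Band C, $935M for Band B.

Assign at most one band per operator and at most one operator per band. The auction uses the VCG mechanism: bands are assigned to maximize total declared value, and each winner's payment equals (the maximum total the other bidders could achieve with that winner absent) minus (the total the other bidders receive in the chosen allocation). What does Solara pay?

Efficient allocation: PeakComm→Band E ($714M), Solara→Band F ($801M), ClearBand→Band A ($845M), NorthTel→Band B ($815M), VistaNet→Band C ($900M); total welfare W = $4075M.
Solara receives Band F at value $801M, so the others get W − 801 = $3274M.
Without Solara: best allocation of the remaining 4 bidders over all 5 bands is PeakComm→Band A ($879M), ClearBand→Band F ($863M), NorthTel→Band B ($815M), VistaNet→Band C ($900M), total $3457M.
VCG payment = (others' best without Solara) − (others' welfare with Solara) = 3457 − 3274 = $183M.

Solara pays $183M.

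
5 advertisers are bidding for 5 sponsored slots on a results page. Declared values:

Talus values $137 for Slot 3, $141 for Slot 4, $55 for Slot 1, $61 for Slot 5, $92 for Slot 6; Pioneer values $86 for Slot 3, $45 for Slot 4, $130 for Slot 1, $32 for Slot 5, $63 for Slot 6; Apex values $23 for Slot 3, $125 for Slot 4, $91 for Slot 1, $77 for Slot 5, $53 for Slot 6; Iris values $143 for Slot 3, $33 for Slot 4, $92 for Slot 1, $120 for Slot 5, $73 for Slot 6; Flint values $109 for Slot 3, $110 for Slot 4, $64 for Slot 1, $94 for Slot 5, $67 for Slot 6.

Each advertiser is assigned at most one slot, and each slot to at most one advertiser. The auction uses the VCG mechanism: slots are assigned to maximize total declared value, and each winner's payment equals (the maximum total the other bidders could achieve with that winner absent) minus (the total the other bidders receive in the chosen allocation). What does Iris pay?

Iris pays $45.

Efficient allocation: Talus→Slot 6 ($92), Pioneer→Slot 1 ($130), Apex→Slot 4 ($125), Iris→Slot 3 ($143), Flint→Slot 5 ($94); total welfare W = $584.
Iris receives Slot 3 at value $143, so the others get W − 143 = $441.
Without Iris: best allocation of the remaining 4 bidders over all 5 slots is Talus→Slot 3 ($137), Pioneer→Slot 1 ($130), Apex→Slot 4 ($125), Flint→Slot 5 ($94), total $486.
VCG payment = (others' best without Iris) − (others' welfare with Iris) = 486 − 441 = $45.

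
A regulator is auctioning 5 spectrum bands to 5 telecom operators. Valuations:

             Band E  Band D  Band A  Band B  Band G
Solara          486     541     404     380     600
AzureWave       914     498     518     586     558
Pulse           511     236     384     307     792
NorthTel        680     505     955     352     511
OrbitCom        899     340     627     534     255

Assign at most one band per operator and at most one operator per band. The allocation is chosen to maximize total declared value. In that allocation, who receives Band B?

Optimal: Solara→Band D ($541M), AzureWave→Band B ($586M), Pulse→Band G ($792M), NorthTel→Band A ($955M), OrbitCom→Band E ($899M) — total 541+586+792+955+899 = $3773M.
Column-greedy (each band in turn goes to its best remaining operator) gives $3736M, worse by 37.
Next-best assignment: Solara→Band D, AzureWave→Band E, Pulse→Band G, NorthTel→Band A, OrbitCom→Band B = $3736M.
Every other assignment is strictly worse.
AzureWave's own top band is Band E ($914M), but forcing AzureWave→Band E and reassigning the rest optimally gives only $3736M — worse by 37.

AzureWave receives Band B.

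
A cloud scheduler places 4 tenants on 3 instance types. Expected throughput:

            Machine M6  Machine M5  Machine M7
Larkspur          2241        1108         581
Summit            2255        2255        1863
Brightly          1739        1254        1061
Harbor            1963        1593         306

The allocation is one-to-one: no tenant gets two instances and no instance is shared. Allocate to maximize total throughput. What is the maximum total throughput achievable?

Maximum total: 5697 ops/s

This is a one-to-one assignment (maximum-weight bipartite matching).
Optimal: Larkspur→Machine M6 (2241 ops/s), Harbor→Machine M5 (1593 ops/s), Summit→Machine M7 (1863 ops/s) — total 2241+1593+1863 = 5697 ops/s.
Column-greedy (each instance in turn goes to its best remaining tenant) gives 4909 ops/s, worse by 788.
Next-best assignment: Larkspur→Machine M6, Summit→Machine M5, Brightly→Machine M7 = 5557 ops/s.
Swapping Summit↔Harbor (Summit→Machine M5 2255 ops/s, Harbor→Machine M7 306 ops/s) loses 895.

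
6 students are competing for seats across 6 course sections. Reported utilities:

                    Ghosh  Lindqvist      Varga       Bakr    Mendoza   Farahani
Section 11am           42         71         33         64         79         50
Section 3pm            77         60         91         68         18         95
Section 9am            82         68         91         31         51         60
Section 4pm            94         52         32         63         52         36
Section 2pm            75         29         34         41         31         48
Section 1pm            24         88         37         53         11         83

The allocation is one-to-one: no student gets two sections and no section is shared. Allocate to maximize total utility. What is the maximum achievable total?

Optimal: Ghosh→Section 2pm (75 points), Lindqvist→Section 1pm (88 points), Varga→Section 9am (91 points), Bakr→Section 4pm (63 points), Mendoza→Section 11am (79 points), Farahani→Section 3pm (95 points) — total 75+88+91+63+79+95 = 491 points.
Row-greedy (each student in turn takes its best remaining section) gives 436 points, worse by 55.
Every other assignment is strictly worse.

Maximum total: 491 points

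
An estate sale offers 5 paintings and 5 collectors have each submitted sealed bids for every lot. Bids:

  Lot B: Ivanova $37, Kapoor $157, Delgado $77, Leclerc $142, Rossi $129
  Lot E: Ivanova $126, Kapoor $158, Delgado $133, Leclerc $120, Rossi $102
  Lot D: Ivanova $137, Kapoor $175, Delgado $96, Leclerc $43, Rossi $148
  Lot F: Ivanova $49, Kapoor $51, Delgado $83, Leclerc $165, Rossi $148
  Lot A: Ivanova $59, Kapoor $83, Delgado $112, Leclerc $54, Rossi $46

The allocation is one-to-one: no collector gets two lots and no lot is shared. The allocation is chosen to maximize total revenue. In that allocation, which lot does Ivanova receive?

This is a one-to-one assignment (maximum-weight bipartite matching).
Optimal: Ivanova→Lot E ($126), Kapoor→Lot B ($157), Delgado→Lot A ($112), Leclerc→Lot F ($165), Rossi→Lot D ($148) — total 126+157+112+165+148 = $708.
Max-entry greedy (repeatedly take the single best remaining cell) gives $661, worse by 47.
Next-best assignment: Ivanova→Lot E, Kapoor→Lot D, Delgado→Lot A, Leclerc→Lot F, Rossi→Lot B = $707.
Swapping Leclerc↔Rossi (Leclerc→Lot D $43, Rossi→Lot F $148) loses 122.
Every other assignment is strictly worse.
Ivanova's own top lot is Lot D ($137), but forcing Ivanova→Lot D and reassigning the rest optimally gives only $701 — worse by 7.

Ivanova receives Lot E.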